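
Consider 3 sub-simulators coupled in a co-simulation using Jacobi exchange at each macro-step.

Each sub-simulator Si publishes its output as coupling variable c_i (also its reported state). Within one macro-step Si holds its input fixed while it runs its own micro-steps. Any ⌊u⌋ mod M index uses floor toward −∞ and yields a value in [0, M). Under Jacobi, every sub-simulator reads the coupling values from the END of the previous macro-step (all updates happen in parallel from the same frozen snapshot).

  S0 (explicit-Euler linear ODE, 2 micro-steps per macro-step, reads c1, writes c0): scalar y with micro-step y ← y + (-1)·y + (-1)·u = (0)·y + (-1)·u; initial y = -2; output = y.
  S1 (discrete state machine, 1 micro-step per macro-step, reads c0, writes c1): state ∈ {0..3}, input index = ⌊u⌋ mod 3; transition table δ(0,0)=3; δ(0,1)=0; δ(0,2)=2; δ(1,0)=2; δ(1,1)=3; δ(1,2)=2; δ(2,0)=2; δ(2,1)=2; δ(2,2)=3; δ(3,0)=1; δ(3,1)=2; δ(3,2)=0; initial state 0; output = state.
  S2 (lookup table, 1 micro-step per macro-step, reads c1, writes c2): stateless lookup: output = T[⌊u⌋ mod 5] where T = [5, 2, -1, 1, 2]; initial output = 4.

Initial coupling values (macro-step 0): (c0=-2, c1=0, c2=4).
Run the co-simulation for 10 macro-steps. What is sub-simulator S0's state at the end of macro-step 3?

macro 1: S0 reads c1=0 → after 2×micro: 0; S1 reads c0=-2 → after 1×micro: 0; S2 reads c1=0 → after 1×micro: 5 ⇒ (c0=0, c1=0, c2=5)
macro 2: S0 reads c1=0 → after 2×micro: 0; S1 reads c0=0 → after 1×micro: 3; S2 reads c1=0 → after 1×micro: 5 ⇒ (c0=0, c1=3, c2=5)
macro 3: S0 reads c1=3 → after 2×micro: -3; S1 reads c0=0 → after 1×micro: 1; S2 reads c1=3 → after 1×micro: 1 ⇒ (c0=-3, c1=1, c2=1)
macro 4: S0 reads c1=1 → after 2×micro: -1; S1 reads c0=-3 → after 1×micro: 2; S2 reads c1=1 → after 1×micro: 2 ⇒ (c0=-1, c1=2, c2=2)
macro 5: S0 reads c1=2 → after 2×micro: -2; S1 reads c0=-1 → after 1×micro: 3; S2 reads c1=2 → after 1×micro: -1 ⇒ (c0=-2, c1=3, c2=-1)
macro 6: S0 reads c1=3 → after 2×micro: -3; S1 reads c0=-2 → after 1×micro: 2; S2 reads c1=3 → after 1×micro: 1 ⇒ (c0=-3, c1=2, c2=1)
macro 7: S0 reads c1=2 → after 2×micro: -2; S1 reads c0=-3 → after 1×micro: 2; S2 reads c1=2 → after 1×micro: -1 ⇒ (c0=-2, c1=2, c2=-1)
macro 8: S0 reads c1=2 → after 2×micro: -2; S1 reads c0=-2 → after 1×micro: 2; S2 reads c1=2 → after 1×micro: -1 ⇒ (c0=-2, c1=2, c2=-1)
macro 9: S0 reads c1=2 → after 2×micro: -2; S1 reads c0=-2 → after 1×micro: 2; S2 reads c1=2 → after 1×micro: -1 ⇒ (c0=-2, c1=2, c2=-1)
macro 10: S0 reads c1=2 → after 2×micro: -2; S1 reads c0=-2 → after 1×micro: 2; S2 reads c1=2 → after 1×micro: -1 ⇒ (c0=-2, c1=2, c2=-1)

S0 state at macro-step 3 = -3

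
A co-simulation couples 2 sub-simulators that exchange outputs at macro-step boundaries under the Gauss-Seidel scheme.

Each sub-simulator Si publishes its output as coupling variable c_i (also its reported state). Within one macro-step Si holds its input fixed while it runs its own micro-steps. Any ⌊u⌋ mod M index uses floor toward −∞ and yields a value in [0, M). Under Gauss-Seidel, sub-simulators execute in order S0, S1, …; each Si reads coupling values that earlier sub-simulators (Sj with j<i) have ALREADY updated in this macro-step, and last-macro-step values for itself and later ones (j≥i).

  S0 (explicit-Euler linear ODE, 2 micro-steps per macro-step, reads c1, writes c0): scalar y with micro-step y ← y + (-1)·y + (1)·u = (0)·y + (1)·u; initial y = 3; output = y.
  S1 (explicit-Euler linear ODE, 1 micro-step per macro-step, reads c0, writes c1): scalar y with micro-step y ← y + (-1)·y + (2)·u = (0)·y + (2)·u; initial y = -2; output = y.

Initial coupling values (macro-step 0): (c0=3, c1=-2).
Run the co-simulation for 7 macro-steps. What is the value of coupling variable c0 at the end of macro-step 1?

macro 1: S0 reads c1=-2 → after 2×micro: -2; S1 reads c0=-2 → after 1×micro: -4 ⇒ (c0=-2, c1=-4)
macro 2: S0 reads c1=-4 → after 2×micro: -4; S1 reads c0=-4 → after 1×micro: -8 ⇒ (c0=-4, c1=-8)
macro 3: S0 reads c1=-8 → after 2×micro: -8; S1 reads c0=-8 → after 1×micro: -16 ⇒ (c0=-8, c1=-16)
macro 4: S0 reads c1=-16 → after 2×micro: -16; S1 reads c0=-16 → after 1×micro: -32 ⇒ (c0=-16, c1=-32)
macro 5: S0 reads c1=-32 → after 2×micro: -32; S1 reads c0=-32 → after 1×micro: -64 ⇒ (c0=-32, c1=-64)
macro 6: S0 reads c1=-64 → after 2×micro: -64; S1 reads c0=-64 → after 1×micro: -128 ⇒ (c0=-64, c1=-128)
macro 7: S0 reads c1=-128 → after 2×micro: -128; S1 reads c0=-128 → after 1×micro: -256 ⇒ (c0=-128, c1=-256)

c0 at macro-step 1 = -2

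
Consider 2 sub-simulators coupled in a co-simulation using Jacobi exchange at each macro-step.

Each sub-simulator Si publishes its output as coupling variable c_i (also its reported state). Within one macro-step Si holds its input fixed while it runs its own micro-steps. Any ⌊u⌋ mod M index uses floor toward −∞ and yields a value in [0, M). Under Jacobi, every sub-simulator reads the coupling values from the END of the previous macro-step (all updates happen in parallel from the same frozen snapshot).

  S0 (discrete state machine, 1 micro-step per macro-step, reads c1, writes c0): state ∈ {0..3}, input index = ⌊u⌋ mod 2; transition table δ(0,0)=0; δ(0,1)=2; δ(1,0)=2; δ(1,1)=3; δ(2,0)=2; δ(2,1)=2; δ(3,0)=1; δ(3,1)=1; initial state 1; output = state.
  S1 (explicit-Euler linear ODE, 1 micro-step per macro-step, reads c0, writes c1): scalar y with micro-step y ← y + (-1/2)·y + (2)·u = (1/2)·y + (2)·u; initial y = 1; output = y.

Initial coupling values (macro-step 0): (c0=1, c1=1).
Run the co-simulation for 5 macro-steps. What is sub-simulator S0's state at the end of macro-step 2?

macro 1: S0 reads c1=1 → after 1×micro: 3; S1 reads c0=1 → after 1×micro: 5/2 ⇒ (c0=3, c1=5/2)
macro 2: S0 reads c1=5/2 → after 1×micro: 1; S1 reads c0=3 → after 1×micro: 29/4 ⇒ (c0=1, c1=29/4)
macro 3: S0 reads c1=29/4 → after 1×micro: 3; S1 reads c0=1 → after 1×micro: 45/8 ⇒ (c0=3, c1=45/8)
macro 4: S0 reads c1=45/8 → after 1×micro: 1; S1 reads c0=3 → after 1×micro: 141/16 ⇒ (c0=1, c1=141/16)
macro 5: S0 reads c1=141/16 → after 1×micro: 2; S1 reads c0=1 → after 1×micro: 205/32 ⇒ (c0=2, c1=205/32)

S0 state at macro-step 2 = 1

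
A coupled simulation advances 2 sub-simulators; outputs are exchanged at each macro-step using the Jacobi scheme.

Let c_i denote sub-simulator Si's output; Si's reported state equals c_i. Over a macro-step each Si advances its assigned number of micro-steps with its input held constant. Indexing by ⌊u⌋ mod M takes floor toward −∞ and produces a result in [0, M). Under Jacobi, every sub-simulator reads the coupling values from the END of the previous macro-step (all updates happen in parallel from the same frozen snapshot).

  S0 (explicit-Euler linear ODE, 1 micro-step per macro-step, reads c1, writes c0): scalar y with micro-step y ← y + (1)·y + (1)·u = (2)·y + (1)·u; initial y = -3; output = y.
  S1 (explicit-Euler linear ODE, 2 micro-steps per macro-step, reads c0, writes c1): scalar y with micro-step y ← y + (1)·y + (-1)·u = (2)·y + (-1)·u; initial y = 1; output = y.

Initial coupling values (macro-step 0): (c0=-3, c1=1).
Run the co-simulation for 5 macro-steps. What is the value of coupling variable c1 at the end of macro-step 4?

c1 at macro-step 4 = 817

macro 1: S0 reads c1=1 → after 1×micro: -5; S1 reads c0=-3 → after 2×micro: 13 ⇒ (c0=-5, c1=13)
macro 2: S0 reads c1=13 → after 1×micro: 3; S1 reads c0=-5 → after 2×micro: 67 ⇒ (c0=3, c1=67)
macro 3: S0 reads c1=67 → after 1×micro: 73; S1 reads c0=3 → after 2×micro: 259 ⇒ (c0=73, c1=259)
macro 4: S0 reads c1=259 → after 1×micro: 405; S1 reads c0=73 → after 2×micro: 817 ⇒ (c0=405, c1=817)
macro 5: S0 reads c1=817 → after 1×micro: 1627; S1 reads c0=405 → after 2×micro: 2053 ⇒ (c0=1627, c1=2053)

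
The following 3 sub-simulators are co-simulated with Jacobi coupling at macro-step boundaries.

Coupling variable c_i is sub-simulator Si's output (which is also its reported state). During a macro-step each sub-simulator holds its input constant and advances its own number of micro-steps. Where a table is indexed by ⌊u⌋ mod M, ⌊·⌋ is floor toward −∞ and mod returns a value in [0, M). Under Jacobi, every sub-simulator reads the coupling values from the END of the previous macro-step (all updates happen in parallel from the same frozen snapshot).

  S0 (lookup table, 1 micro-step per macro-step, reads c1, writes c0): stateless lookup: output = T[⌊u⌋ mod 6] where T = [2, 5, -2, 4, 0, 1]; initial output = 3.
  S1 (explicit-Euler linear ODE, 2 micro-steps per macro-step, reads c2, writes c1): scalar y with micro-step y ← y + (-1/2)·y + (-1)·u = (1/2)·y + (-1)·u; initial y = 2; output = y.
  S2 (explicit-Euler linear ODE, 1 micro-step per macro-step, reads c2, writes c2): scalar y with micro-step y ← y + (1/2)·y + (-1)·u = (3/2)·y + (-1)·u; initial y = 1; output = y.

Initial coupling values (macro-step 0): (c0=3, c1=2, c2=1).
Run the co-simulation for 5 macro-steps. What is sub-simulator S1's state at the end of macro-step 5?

S1 state at macro-step 5 = -23/128

macro 1: S0 reads c1=2 → after 1×micro: -2; S1 reads c2=1 → after 2×micro: -1; S2 reads c2=1 → after 1×micro: 1/2 ⇒ (c0=-2, c1=-1, c2=1/2)
macro 2: S0 reads c1=-1 → after 1×micro: 1; S1 reads c2=1/2 → after 2×micro: -1; S2 reads c2=1/2 → after 1×micro: 1/4 ⇒ (c0=1, c1=-1, c2=1/4)
macro 3: S0 reads c1=-1 → after 1×micro: 1; S1 reads c2=1/4 → after 2×micro: -5/8; S2 reads c2=1/4 → after 1×micro: 1/8 ⇒ (c0=1, c1=-5/8, c2=1/8)
macro 4: S0 reads c1=-5/8 → after 1×micro: 1; S1 reads c2=1/8 → after 2×micro: -11/32; S2 reads c2=1/8 → after 1×micro: 1/16 ⇒ (c0=1, c1=-11/32, c2=1/16)
macro 5: S0 reads c1=-11/32 → after 1×micro: 1; S1 reads c2=1/16 → after 2×micro: -23/128; S2 reads c2=1/16 → after 1×micro: 1/32 ⇒ (c0=1, c1=-23/128, c2=1/32)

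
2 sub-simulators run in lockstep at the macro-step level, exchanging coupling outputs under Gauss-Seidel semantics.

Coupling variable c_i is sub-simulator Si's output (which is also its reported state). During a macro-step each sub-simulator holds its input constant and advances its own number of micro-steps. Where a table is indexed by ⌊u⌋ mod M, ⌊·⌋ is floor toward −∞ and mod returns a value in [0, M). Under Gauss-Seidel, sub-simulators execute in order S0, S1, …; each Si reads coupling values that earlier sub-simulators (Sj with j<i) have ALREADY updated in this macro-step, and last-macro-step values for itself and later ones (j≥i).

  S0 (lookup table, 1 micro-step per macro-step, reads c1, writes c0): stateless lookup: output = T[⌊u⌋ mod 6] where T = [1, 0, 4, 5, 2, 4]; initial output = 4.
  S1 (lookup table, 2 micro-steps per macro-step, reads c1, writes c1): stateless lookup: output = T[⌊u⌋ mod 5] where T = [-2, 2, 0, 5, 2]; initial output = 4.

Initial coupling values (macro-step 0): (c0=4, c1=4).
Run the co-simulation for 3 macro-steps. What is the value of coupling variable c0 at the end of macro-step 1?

c0 at macro-step 1 = 2

macro 1: S0 reads c1=4 → after 1×micro: 2; S1 reads c1=4 → after 2×micro: 2 ⇒ (c0=2, c1=2)
macro 2: S0 reads c1=2 → after 1×micro: 4; S1 reads c1=2 → after 2×micro: 0 ⇒ (c0=4, c1=0)
macro 3: S0 reads c1=0 → after 1×micro: 1; S1 reads c1=0 → after 2×micro: -2 ⇒ (c0=1, c1=-2)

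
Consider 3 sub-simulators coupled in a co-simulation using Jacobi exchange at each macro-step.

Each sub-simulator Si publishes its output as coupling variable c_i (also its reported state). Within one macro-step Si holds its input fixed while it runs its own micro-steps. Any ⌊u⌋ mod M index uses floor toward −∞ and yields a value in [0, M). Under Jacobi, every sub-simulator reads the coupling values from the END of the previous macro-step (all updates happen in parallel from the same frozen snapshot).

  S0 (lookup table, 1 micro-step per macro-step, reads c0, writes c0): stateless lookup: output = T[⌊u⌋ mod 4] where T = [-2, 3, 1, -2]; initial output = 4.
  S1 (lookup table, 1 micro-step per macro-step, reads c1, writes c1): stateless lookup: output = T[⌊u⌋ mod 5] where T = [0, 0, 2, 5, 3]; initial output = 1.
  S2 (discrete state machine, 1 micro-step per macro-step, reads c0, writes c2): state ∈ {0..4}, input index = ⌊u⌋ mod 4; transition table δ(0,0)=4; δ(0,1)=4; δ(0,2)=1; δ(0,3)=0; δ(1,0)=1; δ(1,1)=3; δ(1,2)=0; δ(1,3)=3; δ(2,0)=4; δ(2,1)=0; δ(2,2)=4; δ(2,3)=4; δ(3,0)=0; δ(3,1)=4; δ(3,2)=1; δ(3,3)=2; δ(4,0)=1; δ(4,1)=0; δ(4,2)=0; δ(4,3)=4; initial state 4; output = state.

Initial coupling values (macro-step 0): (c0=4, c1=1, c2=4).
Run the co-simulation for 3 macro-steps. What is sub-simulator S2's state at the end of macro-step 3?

S2 state at macro-step 3 = 4

macro 1: S0 reads c0=4 → after 1×micro: -2; S1 reads c1=1 → after 1×micro: 0; S2 reads c0=4 → after 1×micro: 1 ⇒ (c0=-2, c1=0, c2=1)
macro 2: S0 reads c0=-2 → after 1×micro: 1; S1 reads c1=0 → after 1×micro: 0; S2 reads c0=-2 → after 1×micro: 0 ⇒ (c0=1, c1=0, c2=0)
macro 3: S0 reads c0=1 → after 1×micro: 3; S1 reads c1=0 → after 1×micro: 0; S2 reads c0=1 → after 1×micro: 4 ⇒ (c0=3, c1=0, c2=4)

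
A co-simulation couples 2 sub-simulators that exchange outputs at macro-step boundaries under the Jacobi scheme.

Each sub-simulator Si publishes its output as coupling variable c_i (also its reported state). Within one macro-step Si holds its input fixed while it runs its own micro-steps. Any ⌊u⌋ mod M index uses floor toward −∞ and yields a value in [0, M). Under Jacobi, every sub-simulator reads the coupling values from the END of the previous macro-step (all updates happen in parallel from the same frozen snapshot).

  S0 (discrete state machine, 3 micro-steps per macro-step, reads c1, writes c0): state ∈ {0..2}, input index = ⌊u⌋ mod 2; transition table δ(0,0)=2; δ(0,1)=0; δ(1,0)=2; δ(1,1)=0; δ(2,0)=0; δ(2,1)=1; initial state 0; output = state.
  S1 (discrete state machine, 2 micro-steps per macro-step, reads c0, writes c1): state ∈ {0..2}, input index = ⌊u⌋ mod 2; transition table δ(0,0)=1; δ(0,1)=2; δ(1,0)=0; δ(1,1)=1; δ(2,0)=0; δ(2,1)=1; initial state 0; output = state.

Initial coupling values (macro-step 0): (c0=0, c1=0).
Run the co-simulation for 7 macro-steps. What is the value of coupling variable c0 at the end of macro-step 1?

c0 at macro-step 1 = 2

macro 1: S0 reads c1=0 → after 3×micro: 2; S1 reads c0=0 → after 2×micro: 0 ⇒ (c0=2, c1=0)
macro 2: S0 reads c1=0 → after 3×micro: 0; S1 reads c0=2 → after 2×micro: 0 ⇒ (c0=0, c1=0)
macro 3: S0 reads c1=0 → after 3×micro: 2; S1 reads c0=0 → after 2×micro: 0 ⇒ (c0=2, c1=0)
macro 4: S0 reads c1=0 → after 3×micro: 0; S1 reads c0=2 → after 2×micro: 0 ⇒ (c0=0, c1=0)
macro 5: S0 reads c1=0 → after 3×micro: 2; S1 reads c0=0 → after 2×micro: 0 ⇒ (c0=2, c1=0)
macro 6: S0 reads c1=0 → after 3×micro: 0; S1 reads c0=2 → after 2×micro: 0 ⇒ (c0=0, c1=0)
macro 7: S0 reads c1=0 → after 3×micro: 2; S1 reads c0=0 → after 2×micro: 0 ⇒ (c0=2, c1=0)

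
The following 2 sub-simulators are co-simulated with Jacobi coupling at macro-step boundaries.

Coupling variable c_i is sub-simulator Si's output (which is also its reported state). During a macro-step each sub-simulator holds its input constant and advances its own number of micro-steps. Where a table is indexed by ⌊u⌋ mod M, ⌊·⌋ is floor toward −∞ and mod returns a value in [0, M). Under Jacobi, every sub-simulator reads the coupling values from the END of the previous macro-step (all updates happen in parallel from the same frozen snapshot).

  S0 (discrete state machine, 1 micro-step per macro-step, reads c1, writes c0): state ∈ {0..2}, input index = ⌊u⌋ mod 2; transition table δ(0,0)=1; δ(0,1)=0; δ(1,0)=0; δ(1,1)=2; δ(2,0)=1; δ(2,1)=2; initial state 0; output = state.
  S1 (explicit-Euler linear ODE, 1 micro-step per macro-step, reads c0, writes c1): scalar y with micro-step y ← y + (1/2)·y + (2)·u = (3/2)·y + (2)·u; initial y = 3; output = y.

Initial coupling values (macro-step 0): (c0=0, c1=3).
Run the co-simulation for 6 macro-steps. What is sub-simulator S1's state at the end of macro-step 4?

S1 state at macro-step 4 = 291/16

macro 1: S0 reads c1=3 → after 1×micro: 0; S1 reads c0=0 → after 1×micro: 9/2 ⇒ (c0=0, c1=9/2)
macro 2: S0 reads c1=9/2 → after 1×micro: 1; S1 reads c0=0 → after 1×micro: 27/4 ⇒ (c0=1, c1=27/4)
macro 3: S0 reads c1=27/4 → after 1×micro: 0; S1 reads c0=1 → after 1×micro: 97/8 ⇒ (c0=0, c1=97/8)
macro 4: S0 reads c1=97/8 → after 1×micro: 1; S1 reads c0=0 → after 1×micro: 291/16 ⇒ (c0=1, c1=291/16)
macro 5: S0 reads c1=291/16 → after 1×micro: 0; S1 reads c0=1 → after 1×micro: 937/32 ⇒ (c0=0, c1=937/32)
macro 6: S0 reads c1=937/32 → after 1×micro: 0; S1 reads c0=0 → after 1×micro: 2811/64 ⇒ (c0=0, c1=2811/64)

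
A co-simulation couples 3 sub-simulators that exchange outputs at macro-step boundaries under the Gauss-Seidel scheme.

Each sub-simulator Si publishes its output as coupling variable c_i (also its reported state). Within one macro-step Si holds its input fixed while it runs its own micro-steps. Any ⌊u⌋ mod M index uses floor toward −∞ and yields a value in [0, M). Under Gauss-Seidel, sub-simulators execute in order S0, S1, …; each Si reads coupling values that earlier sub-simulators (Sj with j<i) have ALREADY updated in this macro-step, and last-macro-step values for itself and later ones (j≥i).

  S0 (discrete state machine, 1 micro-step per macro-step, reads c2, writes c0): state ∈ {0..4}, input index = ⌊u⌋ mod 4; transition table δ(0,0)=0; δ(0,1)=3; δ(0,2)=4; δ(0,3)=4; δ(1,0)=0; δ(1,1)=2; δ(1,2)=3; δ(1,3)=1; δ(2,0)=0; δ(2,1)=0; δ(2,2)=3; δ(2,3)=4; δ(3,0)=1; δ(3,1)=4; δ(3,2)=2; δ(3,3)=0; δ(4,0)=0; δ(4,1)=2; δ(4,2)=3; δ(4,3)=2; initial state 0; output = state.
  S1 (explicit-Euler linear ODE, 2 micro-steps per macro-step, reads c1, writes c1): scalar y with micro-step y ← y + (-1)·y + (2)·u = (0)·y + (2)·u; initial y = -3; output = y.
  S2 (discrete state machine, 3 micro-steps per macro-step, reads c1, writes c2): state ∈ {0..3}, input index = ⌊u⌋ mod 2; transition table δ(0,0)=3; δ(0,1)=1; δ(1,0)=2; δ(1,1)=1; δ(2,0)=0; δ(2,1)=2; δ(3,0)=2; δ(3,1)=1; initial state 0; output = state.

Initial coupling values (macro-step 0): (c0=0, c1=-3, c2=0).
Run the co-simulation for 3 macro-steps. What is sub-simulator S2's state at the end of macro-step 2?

S2 state at macro-step 2 = 0

macro 1: S0 reads c2=0 → after 1×micro: 0; S1 reads c1=-3 → after 2×micro: -6; S2 reads c1=-6 → after 3×micro: 0 ⇒ (c0=0, c1=-6, c2=0)
macro 2: S0 reads c2=0 → after 1×micro: 0; S1 reads c1=-6 → after 2×micro: -12; S2 reads c1=-12 → after 3×micro: 0 ⇒ (c0=0, c1=-12, c2=0)
macro 3: S0 reads c2=0 → after 1×micro: 0; S1 reads c1=-12 → after 2×micro: -24; S2 reads c1=-24 → after 3×micro: 0 ⇒ (c0=0, c1=-24, c2=0)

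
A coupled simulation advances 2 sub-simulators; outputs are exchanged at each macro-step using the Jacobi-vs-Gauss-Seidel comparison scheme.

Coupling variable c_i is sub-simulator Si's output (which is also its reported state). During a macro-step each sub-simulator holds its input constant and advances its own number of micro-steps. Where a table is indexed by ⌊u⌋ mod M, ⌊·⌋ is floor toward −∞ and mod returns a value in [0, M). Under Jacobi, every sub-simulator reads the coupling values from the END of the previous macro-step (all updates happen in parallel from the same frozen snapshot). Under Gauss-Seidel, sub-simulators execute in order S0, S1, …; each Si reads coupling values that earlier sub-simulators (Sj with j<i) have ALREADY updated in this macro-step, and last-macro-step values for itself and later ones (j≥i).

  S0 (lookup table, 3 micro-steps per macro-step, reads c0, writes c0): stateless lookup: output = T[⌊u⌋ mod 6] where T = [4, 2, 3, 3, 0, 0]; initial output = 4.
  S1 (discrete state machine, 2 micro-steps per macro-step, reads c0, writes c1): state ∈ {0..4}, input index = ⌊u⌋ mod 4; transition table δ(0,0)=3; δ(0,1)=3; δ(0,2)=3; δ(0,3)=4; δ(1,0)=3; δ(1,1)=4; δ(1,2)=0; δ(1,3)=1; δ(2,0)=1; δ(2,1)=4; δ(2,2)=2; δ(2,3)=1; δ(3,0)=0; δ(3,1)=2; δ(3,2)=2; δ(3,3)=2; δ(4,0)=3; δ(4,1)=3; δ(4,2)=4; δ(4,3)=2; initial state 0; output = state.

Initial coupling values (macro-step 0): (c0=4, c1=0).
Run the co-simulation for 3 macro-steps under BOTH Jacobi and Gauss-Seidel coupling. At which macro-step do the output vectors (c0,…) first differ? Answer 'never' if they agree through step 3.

first divergence at macro-step: never

[Jacobi] macro 1: S0 reads c0=4 → after 3×micro: 0; S1 reads c0=4 → after 2×micro: 0 ⇒ (c0=0, c1=0)
[Jacobi] macro 2: S0 reads c0=0 → after 3×micro: 4; S1 reads c0=0 → after 2×micro: 0 ⇒ (c0=4, c1=0)
[Jacobi] macro 3: S0 reads c0=4 → after 3×micro: 0; S1 reads c0=4 → after 2×micro: 0 ⇒ (c0=0, c1=0)
[Gauss-Seidel] macro 1: S0 reads c0=4 → after 3×micro: 0; S1 reads c0=0 → after 2×micro: 0 ⇒ (c0=0, c1=0)
[Gauss-Seidel] macro 2: S0 reads c0=0 → after 3×micro: 4; S1 reads c0=4 → after 2×micro: 0 ⇒ (c0=4, c1=0)
[Gauss-Seidel] macro 3: S0 reads c0=4 → after 3×micro: 0; S1 reads c0=0 → after 2×micro: 0 ⇒ (c0=0, c1=0)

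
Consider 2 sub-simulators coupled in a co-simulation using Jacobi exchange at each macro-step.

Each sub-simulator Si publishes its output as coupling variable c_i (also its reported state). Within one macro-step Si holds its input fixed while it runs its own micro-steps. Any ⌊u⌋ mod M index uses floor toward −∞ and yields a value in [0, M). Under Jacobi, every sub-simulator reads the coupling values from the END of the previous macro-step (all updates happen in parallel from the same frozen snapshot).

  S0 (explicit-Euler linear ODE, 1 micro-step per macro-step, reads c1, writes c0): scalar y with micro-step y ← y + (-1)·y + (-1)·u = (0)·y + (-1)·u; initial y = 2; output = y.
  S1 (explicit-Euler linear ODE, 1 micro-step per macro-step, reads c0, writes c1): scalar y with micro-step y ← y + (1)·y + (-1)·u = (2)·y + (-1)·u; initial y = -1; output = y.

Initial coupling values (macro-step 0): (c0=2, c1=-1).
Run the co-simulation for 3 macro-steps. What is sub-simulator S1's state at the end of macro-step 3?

macro 1: S0 reads c1=-1 → after 1×micro: 1; S1 reads c0=2 → after 1×micro: -4 ⇒ (c0=1, c1=-4)
macro 2: S0 reads c1=-4 → after 1×micro: 4; S1 reads c0=1 → after 1×micro: -9 ⇒ (c0=4, c1=-9)
macro 3: S0 reads c1=-9 → after 1×micro: 9; S1 reads c0=4 → after 1×micro: -22 ⇒ (c0=9, c1=-22)

S1 state at macro-step 3 = -22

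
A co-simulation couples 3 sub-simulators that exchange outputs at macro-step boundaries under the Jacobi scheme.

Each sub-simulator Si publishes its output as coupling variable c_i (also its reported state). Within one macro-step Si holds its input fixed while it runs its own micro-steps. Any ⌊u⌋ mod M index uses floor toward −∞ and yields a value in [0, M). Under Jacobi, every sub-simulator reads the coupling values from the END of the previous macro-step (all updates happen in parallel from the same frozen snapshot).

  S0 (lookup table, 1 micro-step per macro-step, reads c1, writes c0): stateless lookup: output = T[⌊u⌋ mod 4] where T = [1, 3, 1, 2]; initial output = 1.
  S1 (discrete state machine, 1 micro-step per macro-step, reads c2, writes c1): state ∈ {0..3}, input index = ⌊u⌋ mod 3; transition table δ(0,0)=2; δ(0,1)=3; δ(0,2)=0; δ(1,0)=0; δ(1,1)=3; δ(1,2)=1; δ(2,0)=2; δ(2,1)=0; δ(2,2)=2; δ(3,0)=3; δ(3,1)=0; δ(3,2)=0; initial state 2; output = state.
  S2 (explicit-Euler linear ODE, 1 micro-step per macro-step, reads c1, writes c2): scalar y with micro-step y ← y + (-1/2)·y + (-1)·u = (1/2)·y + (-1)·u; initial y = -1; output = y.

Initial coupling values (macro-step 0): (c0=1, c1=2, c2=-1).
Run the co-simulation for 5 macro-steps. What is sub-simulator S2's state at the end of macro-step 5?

S2 state at macro-step 5 = -125/32

macro 1: S0 reads c1=2 → after 1×micro: 1; S1 reads c2=-1 → after 1×micro: 2; S2 reads c1=2 → after 1×micro: -5/2 ⇒ (c0=1, c1=2, c2=-5/2)
macro 2: S0 reads c1=2 → after 1×micro: 1; S1 reads c2=-5/2 → after 1×micro: 2; S2 reads c1=2 → after 1×micro: -13/4 ⇒ (c0=1, c1=2, c2=-13/4)
macro 3: S0 reads c1=2 → after 1×micro: 1; S1 reads c2=-13/4 → after 1×micro: 2; S2 reads c1=2 → after 1×micro: -29/8 ⇒ (c0=1, c1=2, c2=-29/8)
macro 4: S0 reads c1=2 → after 1×micro: 1; S1 reads c2=-29/8 → after 1×micro: 2; S2 reads c1=2 → after 1×micro: -61/16 ⇒ (c0=1, c1=2, c2=-61/16)
macro 5: S0 reads c1=2 → after 1×micro: 1; S1 reads c2=-61/16 → after 1×micro: 2; S2 reads c1=2 → after 1×micro: -125/32 ⇒ (c0=1, c1=2, c2=-125/32)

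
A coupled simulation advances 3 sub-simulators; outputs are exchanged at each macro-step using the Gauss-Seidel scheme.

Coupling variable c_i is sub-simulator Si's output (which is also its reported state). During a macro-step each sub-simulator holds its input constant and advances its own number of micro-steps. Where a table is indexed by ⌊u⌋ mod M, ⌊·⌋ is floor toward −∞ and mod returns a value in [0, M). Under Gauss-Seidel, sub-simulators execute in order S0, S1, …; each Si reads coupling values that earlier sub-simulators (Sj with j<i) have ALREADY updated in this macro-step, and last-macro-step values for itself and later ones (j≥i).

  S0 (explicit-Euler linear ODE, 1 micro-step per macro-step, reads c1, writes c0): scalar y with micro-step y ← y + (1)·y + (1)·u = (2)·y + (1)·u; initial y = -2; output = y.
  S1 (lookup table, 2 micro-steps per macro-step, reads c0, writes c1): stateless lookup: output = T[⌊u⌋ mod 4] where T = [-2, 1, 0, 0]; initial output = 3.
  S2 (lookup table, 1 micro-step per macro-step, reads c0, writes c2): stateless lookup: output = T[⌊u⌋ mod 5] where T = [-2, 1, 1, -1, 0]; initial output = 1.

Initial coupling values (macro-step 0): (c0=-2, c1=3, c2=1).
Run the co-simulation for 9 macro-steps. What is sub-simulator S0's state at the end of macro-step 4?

S0 state at macro-step 4 = -10

macro 1: S0 reads c1=3 → after 1×micro: -1; S1 reads c0=-1 → after 2×micro: 0; S2 reads c0=-1 → after 1×micro: 0 ⇒ (c0=-1, c1=0, c2=0)
macro 2: S0 reads c1=0 → after 1×micro: -2; S1 reads c0=-2 → after 2×micro: 0; S2 reads c0=-2 → after 1×micro: -1 ⇒ (c0=-2, c1=0, c2=-1)
macro 3: S0 reads c1=0 → after 1×micro: -4; S1 reads c0=-4 → after 2×micro: -2; S2 reads c0=-4 → after 1×micro: 1 ⇒ (c0=-4, c1=-2, c2=1)
macro 4: S0 reads c1=-2 → after 1×micro: -10; S1 reads c0=-10 → after 2×micro: 0; S2 reads c0=-10 → after 1×micro: -2 ⇒ (c0=-10, c1=0, c2=-2)
macro 5: S0 reads c1=0 → after 1×micro: -20; S1 reads c0=-20 → after 2×micro: -2; S2 reads c0=-20 → after 1×micro: -2 ⇒ (c0=-20, c1=-2, c2=-2)
macro 6: S0 reads c1=-2 → after 1×micro: -42; S1 reads c0=-42 → after 2×micro: 0; S2 reads c0=-42 → after 1×micro: -1 ⇒ (c0=-42, c1=0, c2=-1)
macro 7: S0 reads c1=0 → after 1×micro: -84; S1 reads c0=-84 → after 2×micro: -2; S2 reads c0=-84 → after 1×micro: 1 ⇒ (c0=-84, c1=-2, c2=1)
macro 8: S0 reads c1=-2 → after 1×micro: -170; S1 reads c0=-170 → after 2×micro: 0; S2 reads c0=-170 → after 1×micro: -2 ⇒ (c0=-170, c1=0, c2=-2)
macro 9: S0 reads c1=0 → after 1×micro: -340; S1 reads c0=-340 → after 2×micro: -2; S2 reads c0=-340 → after 1×micro: -2 ⇒ (c0=-340, c1=-2, c2=-2)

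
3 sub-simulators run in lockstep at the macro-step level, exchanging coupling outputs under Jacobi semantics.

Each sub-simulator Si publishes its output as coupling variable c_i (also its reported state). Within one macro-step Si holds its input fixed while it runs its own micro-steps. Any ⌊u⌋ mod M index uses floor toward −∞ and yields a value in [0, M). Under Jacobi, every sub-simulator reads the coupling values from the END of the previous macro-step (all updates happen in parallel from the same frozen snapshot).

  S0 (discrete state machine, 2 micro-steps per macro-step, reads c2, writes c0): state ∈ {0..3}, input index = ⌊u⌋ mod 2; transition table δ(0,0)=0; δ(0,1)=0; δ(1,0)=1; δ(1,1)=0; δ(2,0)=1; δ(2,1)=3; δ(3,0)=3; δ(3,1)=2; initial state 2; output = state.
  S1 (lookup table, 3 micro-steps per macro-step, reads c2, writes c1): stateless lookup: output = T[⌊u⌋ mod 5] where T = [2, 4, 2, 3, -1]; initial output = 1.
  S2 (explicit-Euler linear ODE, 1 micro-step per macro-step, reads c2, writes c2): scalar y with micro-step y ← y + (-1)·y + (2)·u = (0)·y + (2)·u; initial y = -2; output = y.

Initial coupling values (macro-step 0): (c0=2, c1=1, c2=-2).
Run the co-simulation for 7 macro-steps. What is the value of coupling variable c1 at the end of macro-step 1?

macro 1: S0 reads c2=-2 → after 2×micro: 1; S1 reads c2=-2 → after 3×micro: 3; S2 reads c2=-2 → after 1×micro: -4 ⇒ (c0=1, c1=3, c2=-4)
macro 2: S0 reads c2=-4 → after 2×micro: 1; S1 reads c2=-4 → after 3×micro: 4; S2 reads c2=-4 → after 1×micro: -8 ⇒ (c0=1, c1=4, c2=-8)
macro 3: S0 reads c2=-8 → after 2×micro: 1; S1 reads c2=-8 → after 3×micro: 2; S2 reads c2=-8 → after 1×micro: -16 ⇒ (c0=1, c1=2, c2=-16)
macro 4: S0 reads c2=-16 → after 2×micro: 1; S1 reads c2=-16 → after 3×micro: -1; S2 reads c2=-16 → after 1×micro: -32 ⇒ (c0=1, c1=-1, c2=-32)
macro 5: S0 reads c2=-32 → after 2×micro: 1; S1 reads c2=-32 → after 3×micro: 3; S2 reads c2=-32 → after 1×micro: -64 ⇒ (c0=1, c1=3, c2=-64)
macro 6: S0 reads c2=-64 → after 2×micro: 1; S1 reads c2=-64 → after 3×micro: 4; S2 reads c2=-64 → after 1×micro: -128 ⇒ (c0=1, c1=4, c2=-128)
macro 7: S0 reads c2=-128 → after 2×micro: 1; S1 reads c2=-128 → after 3×micro: 2; S2 reads c2=-128 → after 1×micro: -256 ⇒ (c0=1, c1=2, c2=-256)

c1 at macro-step 1 = 3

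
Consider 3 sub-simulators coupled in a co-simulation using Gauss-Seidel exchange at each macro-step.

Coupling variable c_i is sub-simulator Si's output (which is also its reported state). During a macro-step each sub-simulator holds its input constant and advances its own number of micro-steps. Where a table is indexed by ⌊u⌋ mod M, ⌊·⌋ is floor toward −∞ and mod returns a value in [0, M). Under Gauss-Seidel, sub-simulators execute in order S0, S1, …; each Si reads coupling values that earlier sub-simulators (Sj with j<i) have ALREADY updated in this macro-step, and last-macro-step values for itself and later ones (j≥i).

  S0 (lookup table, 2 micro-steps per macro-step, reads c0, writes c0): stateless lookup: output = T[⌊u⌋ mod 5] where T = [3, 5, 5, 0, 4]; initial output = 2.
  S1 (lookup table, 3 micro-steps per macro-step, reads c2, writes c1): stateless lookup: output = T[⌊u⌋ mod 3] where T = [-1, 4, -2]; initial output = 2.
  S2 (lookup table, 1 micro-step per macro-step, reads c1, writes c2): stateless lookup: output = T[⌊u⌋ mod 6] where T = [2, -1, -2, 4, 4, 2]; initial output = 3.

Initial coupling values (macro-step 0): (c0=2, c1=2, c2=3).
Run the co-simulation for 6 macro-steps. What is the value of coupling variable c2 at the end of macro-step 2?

c2 at macro-step 2 = 4

macro 1: S0 reads c0=2 → after 2×micro: 5; S1 reads c2=3 → after 3×micro: -1; S2 reads c1=-1 → after 1×micro: 2 ⇒ (c0=5, c1=-1, c2=2)
macro 2: S0 reads c0=5 → after 2×micro: 3; S1 reads c2=2 → after 3×micro: -2; S2 reads c1=-2 → after 1×micro: 4 ⇒ (c0=3, c1=-2, c2=4)
macro 3: S0 reads c0=3 → after 2×micro: 0; S1 reads c2=4 → after 3×micro: 4; S2 reads c1=4 → after 1×micro: 4 ⇒ (c0=0, c1=4, c2=4)
macro 4: S0 reads c0=0 → after 2×micro: 3; S1 reads c2=4 → after 3×micro: 4; S2 reads c1=4 → after 1×micro: 4 ⇒ (c0=3, c1=4, c2=4)
macro 5: S0 reads c0=3 → after 2×micro: 0; S1 reads c2=4 → after 3×micro: 4; S2 reads c1=4 → after 1×micro: 4 ⇒ (c0=0, c1=4, c2=4)
macro 6: S0 reads c0=0 → after 2×micro: 3; S1 reads c2=4 → after 3×micro: 4; S2 reads c1=4 → after 1×micro: 4 ⇒ (c0=3, c1=4, c2=4)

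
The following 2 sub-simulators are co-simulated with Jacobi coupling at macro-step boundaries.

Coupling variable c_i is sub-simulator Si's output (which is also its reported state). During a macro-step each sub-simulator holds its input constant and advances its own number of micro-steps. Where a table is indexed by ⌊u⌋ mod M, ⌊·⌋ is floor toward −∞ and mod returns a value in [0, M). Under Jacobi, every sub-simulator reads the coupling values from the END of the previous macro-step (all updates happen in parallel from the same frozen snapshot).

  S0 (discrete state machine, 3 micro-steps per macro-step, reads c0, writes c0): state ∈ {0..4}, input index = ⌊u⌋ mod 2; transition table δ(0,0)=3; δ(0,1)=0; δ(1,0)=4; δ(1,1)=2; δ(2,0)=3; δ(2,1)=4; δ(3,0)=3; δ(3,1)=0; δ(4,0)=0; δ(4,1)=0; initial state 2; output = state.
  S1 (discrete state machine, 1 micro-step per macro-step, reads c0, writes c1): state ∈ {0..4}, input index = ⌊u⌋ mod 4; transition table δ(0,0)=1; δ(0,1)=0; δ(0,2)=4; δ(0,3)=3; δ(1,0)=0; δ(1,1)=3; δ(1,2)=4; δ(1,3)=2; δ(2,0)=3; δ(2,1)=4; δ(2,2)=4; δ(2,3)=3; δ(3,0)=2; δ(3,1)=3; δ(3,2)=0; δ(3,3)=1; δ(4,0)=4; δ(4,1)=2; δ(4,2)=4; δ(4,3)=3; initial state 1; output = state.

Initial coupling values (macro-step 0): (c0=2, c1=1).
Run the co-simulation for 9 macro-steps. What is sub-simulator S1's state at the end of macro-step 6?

S1 state at macro-step 6 = 3

macro 1: S0 reads c0=2 → after 3×micro: 3; S1 reads c0=2 → after 1×micro: 4 ⇒ (c0=3, c1=4)
macro 2: S0 reads c0=3 → after 3×micro: 0; S1 reads c0=3 → after 1×micro: 3 ⇒ (c0=0, c1=3)
macro 3: S0 reads c0=0 → after 3×micro: 3; S1 reads c0=0 → after 1×micro: 2 ⇒ (c0=3, c1=2)
macro 4: S0 reads c0=3 → after 3×micro: 0; S1 reads c0=3 → after 1×micro: 3 ⇒ (c0=0, c1=3)
macro 5: S0 reads c0=0 → after 3×micro: 3; S1 reads c0=0 → after 1×micro: 2 ⇒ (c0=3, c1=2)
macro 6: S0 reads c0=3 → after 3×micro: 0; S1 reads c0=3 → after 1×micro: 3 ⇒ (c0=0, c1=3)
macro 7: S0 reads c0=0 → after 3×micro: 3; S1 reads c0=0 → after 1×micro: 2 ⇒ (c0=3, c1=2)
macro 8: S0 reads c0=3 → after 3×micro: 0; S1 reads c0=3 → after 1×micro: 3 ⇒ (c0=0, c1=3)
macro 9: S0 reads c0=0 → after 3×micro: 3; S1 reads c0=0 → after 1×micro: 2 ⇒ (c0=3, c1=2)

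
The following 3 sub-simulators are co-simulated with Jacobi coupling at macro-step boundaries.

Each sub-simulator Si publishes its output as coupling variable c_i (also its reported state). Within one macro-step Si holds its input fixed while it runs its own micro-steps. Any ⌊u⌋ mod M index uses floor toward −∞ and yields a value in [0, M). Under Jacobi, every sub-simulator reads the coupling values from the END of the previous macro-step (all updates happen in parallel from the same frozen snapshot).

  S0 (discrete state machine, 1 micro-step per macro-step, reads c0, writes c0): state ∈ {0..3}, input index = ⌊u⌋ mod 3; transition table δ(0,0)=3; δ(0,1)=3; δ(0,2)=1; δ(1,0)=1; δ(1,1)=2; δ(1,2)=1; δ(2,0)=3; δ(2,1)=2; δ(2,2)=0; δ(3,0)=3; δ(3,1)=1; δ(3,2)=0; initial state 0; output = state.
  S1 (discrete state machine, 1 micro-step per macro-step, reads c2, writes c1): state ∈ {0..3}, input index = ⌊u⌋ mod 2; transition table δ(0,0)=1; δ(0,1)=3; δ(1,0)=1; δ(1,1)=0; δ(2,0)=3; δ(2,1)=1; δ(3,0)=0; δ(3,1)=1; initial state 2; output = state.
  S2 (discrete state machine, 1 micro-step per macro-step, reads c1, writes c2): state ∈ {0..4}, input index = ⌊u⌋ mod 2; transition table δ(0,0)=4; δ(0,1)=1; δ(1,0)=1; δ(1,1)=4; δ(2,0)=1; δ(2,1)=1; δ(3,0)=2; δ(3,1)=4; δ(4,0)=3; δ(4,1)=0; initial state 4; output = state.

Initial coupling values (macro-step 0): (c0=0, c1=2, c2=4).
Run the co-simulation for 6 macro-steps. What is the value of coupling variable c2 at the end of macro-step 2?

macro 1: S0 reads c0=0 → after 1×micro: 3; S1 reads c2=4 → after 1×micro: 3; S2 reads c1=2 → after 1×micro: 3 ⇒ (c0=3, c1=3, c2=3)
macro 2: S0 reads c0=3 → after 1×micro: 3; S1 reads c2=3 → after 1×micro: 1; S2 reads c1=3 → after 1×micro: 4 ⇒ (c0=3, c1=1, c2=4)
macro 3: S0 reads c0=3 → after 1×micro: 3; S1 reads c2=4 → after 1×micro: 1; S2 reads c1=1 → after 1×micro: 0 ⇒ (c0=3, c1=1, c2=0)
macro 4: S0 reads c0=3 → after 1×micro: 3; S1 reads c2=0 → after 1×micro: 1; S2 reads c1=1 → after 1×micro: 1 ⇒ (c0=3, c1=1, c2=1)
macro 5: S0 reads c0=3 → after 1×micro: 3; S1 reads c2=1 → after 1×micro: 0; S2 reads c1=1 → after 1×micro: 4 ⇒ (c0=3, c1=0, c2=4)
macro 6: S0 reads c0=3 → after 1×micro: 3; S1 reads c2=4 → after 1×micro: 1; S2 reads c1=0 → after 1×micro: 3 ⇒ (c0=3, c1=1, c2=3)

c2 at macro-step 2 = 4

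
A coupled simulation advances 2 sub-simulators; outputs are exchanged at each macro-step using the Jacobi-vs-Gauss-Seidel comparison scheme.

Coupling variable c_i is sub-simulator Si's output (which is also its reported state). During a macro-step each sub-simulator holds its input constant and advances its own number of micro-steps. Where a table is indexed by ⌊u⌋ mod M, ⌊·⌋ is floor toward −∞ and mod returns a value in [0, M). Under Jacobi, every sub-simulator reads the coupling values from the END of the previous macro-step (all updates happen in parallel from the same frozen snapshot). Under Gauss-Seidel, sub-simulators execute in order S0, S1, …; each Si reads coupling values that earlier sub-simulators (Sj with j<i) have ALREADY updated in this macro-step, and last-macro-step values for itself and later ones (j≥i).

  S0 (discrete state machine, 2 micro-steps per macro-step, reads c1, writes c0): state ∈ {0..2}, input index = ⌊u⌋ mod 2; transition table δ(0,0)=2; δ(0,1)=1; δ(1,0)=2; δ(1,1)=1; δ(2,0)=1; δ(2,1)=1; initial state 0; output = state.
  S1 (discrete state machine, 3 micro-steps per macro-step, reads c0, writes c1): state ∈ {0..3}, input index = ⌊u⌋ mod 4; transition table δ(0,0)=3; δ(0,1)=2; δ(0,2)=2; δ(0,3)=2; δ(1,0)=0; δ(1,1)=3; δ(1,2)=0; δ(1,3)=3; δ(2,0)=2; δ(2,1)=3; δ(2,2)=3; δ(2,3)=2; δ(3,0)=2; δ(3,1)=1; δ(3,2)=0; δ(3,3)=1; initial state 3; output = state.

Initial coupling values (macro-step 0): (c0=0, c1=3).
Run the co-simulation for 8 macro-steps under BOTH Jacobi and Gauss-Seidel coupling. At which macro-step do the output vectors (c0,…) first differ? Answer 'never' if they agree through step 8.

[Jacobi] macro 1: S0 reads c1=3 → after 2×micro: 1; S1 reads c0=0 → after 3×micro: 2 ⇒ (c0=1, c1=2)
[Jacobi] macro 2: S0 reads c1=2 → after 2×micro: 1; S1 reads c0=1 → after 3×micro: 3 ⇒ (c0=1, c1=3)
[Jacobi] macro 3: S0 reads c1=3 → after 2×micro: 1; S1 reads c0=1 → after 3×micro: 1 ⇒ (c0=1, c1=1)
[Jacobi] macro 4: S0 reads c1=1 → after 2×micro: 1; S1 reads c0=1 → after 3×micro: 3 ⇒ (c0=1, c1=3)
[Jacobi] macro 5: S0 reads c1=3 → after 2×micro: 1; S1 reads c0=1 → after 3×micro: 1 ⇒ (c0=1, c1=1)
[Jacobi] macro 6: S0 reads c1=1 → after 2×micro: 1; S1 reads c0=1 → after 3×micro: 3 ⇒ (c0=1, c1=3)
[Jacobi] macro 7: S0 reads c1=3 → after 2×micro: 1; S1 reads c0=1 → after 3×micro: 1 ⇒ (c0=1, c1=1)
[Jacobi] macro 8: S0 reads c1=1 → after 2×micro: 1; S1 reads c0=1 → after 3×micro: 3 ⇒ (c0=1, c1=3)
[Gauss-Seidel] macro 1: S0 reads c1=3 → after 2×micro: 1; S1 reads c0=1 → after 3×micro: 1 ⇒ (c0=1, c1=1)
[Gauss-Seidel] macro 2: S0 reads c1=1 → after 2×micro: 1; S1 reads c0=1 → after 3×micro: 3 ⇒ (c0=1, c1=3)
[Gauss-Seidel] macro 3: S0 reads c1=3 → after 2×micro: 1; S1 reads c0=1 → after 3×micro: 1 ⇒ (c0=1, c1=1)
[Gauss-Seidel] macro 4: S0 reads c1=1 → after 2×micro: 1; S1 reads c0=1 → after 3×micro: 3 ⇒ (c0=1, c1=3)
[Gauss-Seidel] macro 5: S0 reads c1=3 → after 2×micro: 1; S1 reads c0=1 → after 3×micro: 1 ⇒ (c0=1, c1=1)
[Gauss-Seidel] macro 6: S0 reads c1=1 → after 2×micro: 1; S1 reads c0=1 → after 3×micro: 3 ⇒ (c0=1, c1=3)
[Gauss-Seidel] macro 7: S0 reads c1=3 → after 2×micro: 1; S1 reads c0=1 → after 3×micro: 1 ⇒ (c0=1, c1=1)
[Gauss-Seidel] macro 8: S0 reads c1=1 → after 2×micro: 1; S1 reads c0=1 → after 3×micro: 3 ⇒ (c0=1, c1=3)

first divergence at macro-step: 1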